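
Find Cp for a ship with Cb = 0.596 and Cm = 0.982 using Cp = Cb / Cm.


Formula: Cp = Cb / Cm
Substituting: Cp = 0.596 / 0.982
Result: Cp ≈ 0.60692 (5 s.f.)

0.60692


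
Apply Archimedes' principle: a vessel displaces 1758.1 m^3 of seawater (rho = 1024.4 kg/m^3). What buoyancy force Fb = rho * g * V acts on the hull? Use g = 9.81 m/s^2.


Formula: Fb = rho * g * V
Substituting: Fb = 1024.4 * 9.81 * 1758.1
Intermediate: 1024.4 * 9.81 = 10049.364
Result: Fb = 10049.364 * 1758.1 ≈ 17668000 N (5 s.f.)

17668000 N


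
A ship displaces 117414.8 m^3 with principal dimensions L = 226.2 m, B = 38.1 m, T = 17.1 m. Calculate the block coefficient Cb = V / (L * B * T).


Formula: Cb = V / (L * B * T)
Step 1 — L * B * T = 226.2 * 38.1 * 17.1 = 147371.562 m^3
Step 2 — Cb = 117414.8 / 147371.562 ≈ 0.79673 (5 s.f.)

0.79673


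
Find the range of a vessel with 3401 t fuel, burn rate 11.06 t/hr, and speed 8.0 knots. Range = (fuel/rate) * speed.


Formula: endurance = fuel / rate; range = endurance * speed
Step 1 — endurance = 3401 / 11.06 = 307.5045 hours
Step 2 — range = 307.5045 * 8.0 ≈ 2460.0 nautical miles (5 s.f.)

2460.0 NM


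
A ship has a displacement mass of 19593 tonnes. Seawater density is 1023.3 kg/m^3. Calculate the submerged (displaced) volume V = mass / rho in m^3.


Formula: V = mass / rho
Step 1 — convert tonnes to kg: 19593 t * 1000 = 19593000 kg
Step 2 — V = 19593000 / 1023.3 ≈ 19147 m^3 (5 s.f.)

19147 m^3


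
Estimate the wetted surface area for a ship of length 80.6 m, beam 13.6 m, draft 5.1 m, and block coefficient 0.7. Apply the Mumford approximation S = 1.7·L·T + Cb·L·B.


Formula: S = 1.7*L*T + V/T with V = Cb*L*B*T, i.e. S = L * (1.7*T + Cb*B)
Step 1 — 1.7*T = 1.7 * 5.1 = 8.67 m
Step 2 — Cb*B = 0.7 * 13.6 = 9.52 m
Step 3 — 1.7*T + Cb*B = 8.67 + 9.52 = 18.19 m
Step 4 — S = 80.6 * 18.19 ≈ 1466.1 m^2 (5 s.f.)

1466.1 m^2


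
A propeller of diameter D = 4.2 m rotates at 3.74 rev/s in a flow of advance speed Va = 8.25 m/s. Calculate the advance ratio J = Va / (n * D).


Formula: J = Va / (n * D)
Step 1 — n * D = 3.74 * 4.2 = 15.708
Step 2 — J = 8.25 / 15.708 ≈ 0.52521 (5 s.f.)

0.52521


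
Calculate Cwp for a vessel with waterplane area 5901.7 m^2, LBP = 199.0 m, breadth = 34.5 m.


Formula: Cwp = Aw / (L * B)
Step 1 — L * B = 199.0 * 34.5 = 6865.5 m^2
Step 2 — Cwp = 5901.7 / 6865.5 ≈ 0.85962 (5 s.f.)

0.85962


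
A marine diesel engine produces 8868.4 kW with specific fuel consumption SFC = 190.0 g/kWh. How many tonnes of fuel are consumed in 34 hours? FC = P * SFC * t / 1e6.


Formula: FC (tonnes) = P * SFC * t / 1,000,000
Step 1 — P * SFC * t = 8868.4 * 190.0 * 34 = 57289864.0 g
Step 2 — FC (tonnes) = 57289864.0 / 1,000,000 ≈ 57.290 tonnes (5 s.f.)

57.290 tonnes


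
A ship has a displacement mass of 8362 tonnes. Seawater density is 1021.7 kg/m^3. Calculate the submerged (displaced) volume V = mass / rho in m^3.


Formula: V = mass / rho
Step 1 — convert tonnes to kg: 8362 t * 1000 = 8362000 kg
Step 2 — V = 8362000 / 1021.7 ≈ 8184.4 m^3 (5 s.f.)

8184.4 m^3


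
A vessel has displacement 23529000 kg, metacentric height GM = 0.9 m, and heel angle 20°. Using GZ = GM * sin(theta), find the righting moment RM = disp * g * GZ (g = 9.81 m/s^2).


Formula: GZ = GM * sin(theta); RM = disp * g * GZ
Step 1 — GZ = 0.9 * sin(20°) = 0.9 * 0.34202 = 0.307818 m
Step 2 — RM = 23529000 * 9.81 * 0.307818 ≈ 71050000 N·m (5 s.f.)

71050000 N·m


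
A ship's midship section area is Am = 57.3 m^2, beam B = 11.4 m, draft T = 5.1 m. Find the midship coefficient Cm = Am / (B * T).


Formula: Cm = Am / (B * T)
Step 1 — B * T = 11.4 * 5.1 = 58.14 m^2
Step 2 — Cm = 57.3 / 58.14 ≈ 0.98555 (5 s.f.)

0.98555


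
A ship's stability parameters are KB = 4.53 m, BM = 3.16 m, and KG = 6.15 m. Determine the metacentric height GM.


Formula: GM = KB + BM - KG
Step 1 — KM = KB + BM = 4.53 + 3.16 = 7.69 m
Step 2 — GM = KM - KG = 7.69 - 6.15 = 1.54 m

1.54 m


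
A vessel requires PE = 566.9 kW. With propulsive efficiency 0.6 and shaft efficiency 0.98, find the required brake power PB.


Formula: PB = PE / (eta_D * eta_S)
Step 1 — combined efficiency = eta_D * eta_S = 0.6 * 0.98 = 0.588
Step 2 — PB = 566.9 / 0.588 ≈ 964.12 kW (5 s.f.)

964.12 kW


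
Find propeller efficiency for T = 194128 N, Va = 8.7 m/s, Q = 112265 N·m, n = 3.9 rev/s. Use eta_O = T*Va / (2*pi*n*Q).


Formula: eta = T * Va / (2 * pi * n * Q)
Step 1 — numerator = T * Va = 194128 * 8.7 = 1688913.6
Step 2 — 2 * pi * n = 2 * pi * 3.9 = 24.504423
Step 3 — denominator = 24.504423 * 112265 = 2750989.05
Step 4 — eta = 1688913.6 / 2750989.05 ≈ 0.61393 (5 s.f.)

0.61393


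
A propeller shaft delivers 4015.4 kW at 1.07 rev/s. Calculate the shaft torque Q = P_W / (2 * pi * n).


Formula: Q = P_W / (2 * pi * n)
Step 1 — P_W = 4015.4 kW * 1000 = 4015400.0 W
Step 2 — 2 * pi * n = 2 * pi * 1.07 = 6.723008
Step 3 — Q = 4015400.0 / 6.723008 ≈ 597260 N·m (5 s.f.)

597260 N·m


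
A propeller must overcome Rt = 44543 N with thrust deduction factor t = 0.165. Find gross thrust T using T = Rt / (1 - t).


Formula: T = Rt / (1 - t)
Step 1 — (1 - t) = 1 - 0.165 = 0.835
Step 2 — T = 44543 / 0.835 ≈ 53345 N (5 s.f.)

53345 N


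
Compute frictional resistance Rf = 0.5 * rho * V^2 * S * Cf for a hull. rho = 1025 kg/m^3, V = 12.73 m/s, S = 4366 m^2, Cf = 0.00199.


Formula: Rf = 0.5 * rho * V^2 * S * Cf
Step 1 — V^2 = 12.73^2 = 162.0529
Step 2 — 0.5 * rho * V^2 = 0.5 * 1025 * 162.0529 = 83052.11125
Step 3 — Rf = 83052.11125 * 4366 * 0.00199 ≈ 721580 N (5 s.f.)

721580 N


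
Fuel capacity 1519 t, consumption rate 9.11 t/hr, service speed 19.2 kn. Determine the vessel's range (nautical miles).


Formula: endurance = fuel / rate; range = endurance * speed
Step 1 — endurance = 1519 / 9.11 = 166.7398 hours
Step 2 — range = 166.7398 * 19.2 ≈ 3201.4 nautical miles (5 s.f.)

3201.4 NM


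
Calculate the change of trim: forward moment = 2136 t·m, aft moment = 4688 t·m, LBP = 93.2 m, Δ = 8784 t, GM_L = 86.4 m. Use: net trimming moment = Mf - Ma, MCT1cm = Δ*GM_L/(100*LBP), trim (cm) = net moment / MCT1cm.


Formula: net trimming moment = Mf - Ma; MCT1cm = Δ*GM_L/(100*LBP); trim = net moment / MCT1cm
Step 1 — net trimming moment = 2136 - 4688 = -2552 t·m
Step 2 — MCT1cm = 8784 * 86.4 / (100 * 93.2) = 81.4311 t·m/cm
Step 3 — trim = -2552 / 81.4311 ≈ -31.339 cm (5 s.f.)

-31.339 cm


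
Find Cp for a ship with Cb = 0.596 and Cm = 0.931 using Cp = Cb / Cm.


Formula: Cp = Cb / Cm
Substituting: Cp = 0.596 / 0.931
Result: Cp ≈ 0.64017 (5 s.f.)

0.64017


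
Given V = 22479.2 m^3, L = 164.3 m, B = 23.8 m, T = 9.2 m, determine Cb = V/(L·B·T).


Formula: Cb = V / (L * B * T)
Step 1 — L * B * T = 164.3 * 23.8 * 9.2 = 35975.128 m^3
Step 2 — Cb = 22479.2 / 35975.128 ≈ 0.62485 (5 s.f.)

0.62485


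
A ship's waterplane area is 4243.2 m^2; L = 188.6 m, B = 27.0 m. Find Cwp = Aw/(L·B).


Formula: Cwp = Aw / (L * B)
Step 1 — L * B = 188.6 * 27.0 = 5092.2 m^2
Step 2 — Cwp = 4243.2 / 5092.2 ≈ 0.83327 (5 s.f.)

0.83327


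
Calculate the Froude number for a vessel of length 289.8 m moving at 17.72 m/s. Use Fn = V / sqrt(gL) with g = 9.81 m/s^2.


Formula: Fn = V / sqrt(g * L)
Step 1 — g * L = 9.81 * 289.8 = 2842.938
Step 2 — sqrt(g * L) = sqrt(2842.938) = 53.319209
Step 3 — Fn = 17.72 / 53.319209 ≈ 0.33234 (5 s.f.)

0.33234


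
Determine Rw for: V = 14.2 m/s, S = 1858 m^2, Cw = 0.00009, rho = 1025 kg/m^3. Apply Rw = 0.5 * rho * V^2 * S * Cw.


Formula: Rw = 0.5 * rho * V^2 * S * Cw
Step 1 — V^2 = 14.2^2 = 201.64
Step 2 — 0.5 * rho * V^2 = 0.5 * 1025 * 201.64 = 103340.5
Step 3 — Rw = 103340.5 * 1858 * 0.00009 ≈ 17281 N (5 s.f.)

17281 N


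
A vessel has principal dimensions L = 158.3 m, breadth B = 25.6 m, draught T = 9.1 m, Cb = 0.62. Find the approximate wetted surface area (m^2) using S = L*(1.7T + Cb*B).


Formula: S = 1.7*L*T + V/T with V = Cb*L*B*T, i.e. S = L * (1.7*T + Cb*B)
Step 1 — 1.7*T = 1.7 * 9.1 = 15.47 m
Step 2 — Cb*B = 0.62 * 25.6 = 15.872 m
Step 3 — 1.7*T + Cb*B = 15.47 + 15.872 = 31.342 m
Step 4 — S = 158.3 * 31.342 ≈ 4961.4 m^2 (5 s.f.)

4961.4 m^2


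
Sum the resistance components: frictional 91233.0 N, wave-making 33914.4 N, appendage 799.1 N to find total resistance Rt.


Formula: Rt = Rf + Rw + Ra
Substituting: Rt = 91233.0 + 33914.4 + 799.1
Result: Rt = 125946.5 N

125946.5 N


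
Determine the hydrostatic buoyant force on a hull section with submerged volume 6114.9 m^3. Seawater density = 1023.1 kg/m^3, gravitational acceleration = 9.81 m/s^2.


Formula: Fb = rho * g * V
Substituting: Fb = 1023.1 * 9.81 * 6114.9
Intermediate: 1023.1 * 9.81 = 10036.611
Result: Fb = 10036.611 * 6114.9 ≈ 61373000 N (5 s.f.)

61373000 N


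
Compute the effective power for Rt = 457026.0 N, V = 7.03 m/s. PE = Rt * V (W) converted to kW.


Formula: PE = Rt * V / 1000 (kW)
Step 1 — PE (W) = 457026.0 * 7.03 = 3212892.78 W
Step 2 — PE (kW) = 3212892.78 / 1000 ≈ 3212.9 kW (5 s.f.)

3212.9 kW


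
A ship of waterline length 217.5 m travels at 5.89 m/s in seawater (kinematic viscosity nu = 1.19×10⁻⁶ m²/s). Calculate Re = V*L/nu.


Formula: Re = V * L / nu
Step 1 — V * L = 5.89 * 217.5 = 1281.075 m^2/s
Step 2 — Re = 1281.075 / 1.19e-6 = 1.08e+09

1.08e+09


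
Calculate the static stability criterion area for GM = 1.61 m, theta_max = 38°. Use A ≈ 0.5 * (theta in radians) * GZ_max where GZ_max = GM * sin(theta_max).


Formula: GZ_max = GM * sin(theta); Area = 0.5 * theta_rad * GZ_max
Step 1 — GZ_max = 1.61 * sin(38°) = 1.61 * 0.615661 = 0.991214 m
Step 2 — theta_rad = 38 * pi/180 = 0.663225 rad
Step 3 — Area = 0.5 * 0.663225 * 0.991214 ≈ 0.32870 m·rad (5 s.f.)

0.32870 m·rad


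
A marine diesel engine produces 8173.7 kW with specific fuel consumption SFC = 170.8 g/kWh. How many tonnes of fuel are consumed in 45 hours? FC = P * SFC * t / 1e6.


Formula: FC (tonnes) = P * SFC * t / 1,000,000
Step 1 — P * SFC * t = 8173.7 * 170.8 * 45 = 62823058.2 g
Step 2 — FC (tonnes) = 62823058.2 / 1,000,000 ≈ 62.823 tonnes (5 s.f.)

62.823 tonnes


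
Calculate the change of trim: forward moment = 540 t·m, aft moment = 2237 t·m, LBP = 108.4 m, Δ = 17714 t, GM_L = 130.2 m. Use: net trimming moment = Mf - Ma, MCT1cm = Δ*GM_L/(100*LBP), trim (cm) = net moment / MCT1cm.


Formula: net trimming moment = Mf - Ma; MCT1cm = Δ*GM_L/(100*LBP); trim = net moment / MCT1cm
Step 1 — net trimming moment = 540 - 2237 = -1697 t·m
Step 2 — MCT1cm = 17714 * 130.2 / (100 * 108.4) = 212.7641 t·m/cm
Step 3 — trim = -1697 / 212.7641 ≈ -7.9760 cm (5 s.f.)

-7.9760 cm


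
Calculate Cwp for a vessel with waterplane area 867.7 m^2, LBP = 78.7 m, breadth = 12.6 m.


Formula: Cwp = Aw / (L * B)
Step 1 — L * B = 78.7 * 12.6 = 991.62 m^2
Step 2 — Cwp = 867.7 / 991.62 ≈ 0.87503 (5 s.f.)

0.87503


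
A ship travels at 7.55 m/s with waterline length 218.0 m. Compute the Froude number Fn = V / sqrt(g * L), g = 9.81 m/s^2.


Formula: Fn = V / sqrt(g * L)
Step 1 — g * L = 9.81 * 218.0 = 2138.58
Step 2 — sqrt(g * L) = sqrt(2138.58) = 46.244783
Step 3 — Fn = 7.55 / 46.244783 ≈ 0.16326 (5 s.f.)

0.16326


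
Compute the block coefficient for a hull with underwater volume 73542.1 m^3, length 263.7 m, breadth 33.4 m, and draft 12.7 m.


Formula: Cb = V / (L * B * T)
Step 1 — L * B * T = 263.7 * 33.4 * 12.7 = 111856.266 m^3
Step 2 — Cb = 73542.1 / 111856.266 ≈ 0.65747 (5 s.f.)

0.65747


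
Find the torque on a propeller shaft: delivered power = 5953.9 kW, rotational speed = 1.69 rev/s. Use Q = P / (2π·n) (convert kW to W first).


Formula: Q = P_W / (2 * pi * n)
Step 1 — P_W = 5953.9 kW * 1000 = 5953900.0 W
Step 2 — 2 * pi * n = 2 * pi * 1.69 = 10.618583
Step 3 — Q = 5953900.0 / 10.618583 ≈ 560710 N·m (5 s.f.)

560710 N·m


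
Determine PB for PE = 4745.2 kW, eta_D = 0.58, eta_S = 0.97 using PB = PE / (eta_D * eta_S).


Formula: PB = PE / (eta_D * eta_S)
Step 1 — combined efficiency = eta_D * eta_S = 0.58 * 0.97 = 0.5626
Step 2 — PB = 4745.2 / 0.5626 ≈ 8434.4 kW (5 s.f.)

8434.4 kW


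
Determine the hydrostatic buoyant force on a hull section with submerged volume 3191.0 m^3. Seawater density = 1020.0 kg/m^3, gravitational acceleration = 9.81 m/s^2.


Formula: Fb = rho * g * V
Substituting: Fb = 1020.0 * 9.81 * 3191.0
Intermediate: 1020.0 * 9.81 = 10006.2
Result: Fb = 10006.2 * 3191.0 ≈ 31930000 N (5 s.f.)

31930000 N


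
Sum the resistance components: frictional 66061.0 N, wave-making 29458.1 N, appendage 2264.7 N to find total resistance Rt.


Formula: Rt = Rf + Rw + Ra
Substituting: Rt = 66061.0 + 29458.1 + 2264.7
Result: Rt = 97783.8 N

97783.8 N


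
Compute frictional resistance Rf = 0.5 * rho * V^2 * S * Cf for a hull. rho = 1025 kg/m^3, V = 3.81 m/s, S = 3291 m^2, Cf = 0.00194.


Formula: Rf = 0.5 * rho * V^2 * S * Cf
Step 1 — V^2 = 3.81^2 = 14.5161
Step 2 — 0.5 * rho * V^2 = 0.5 * 1025 * 14.5161 = 7439.50125
Step 3 — Rf = 7439.50125 * 3291 * 0.00194 ≈ 47498 N (5 s.f.)

47498 N


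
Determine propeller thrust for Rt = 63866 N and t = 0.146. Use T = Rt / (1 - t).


Formula: T = Rt / (1 - t)
Step 1 — (1 - t) = 1 - 0.146 = 0.854
Step 2 — T = 63866 / 0.854 ≈ 74785 N (5 s.f.)

74785 N


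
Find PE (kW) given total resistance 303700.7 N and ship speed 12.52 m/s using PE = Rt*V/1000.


Formula: PE = Rt * V / 1000 (kW)
Step 1 — PE (W) = 303700.7 * 12.52 = 3802332.764 W
Step 2 — PE (kW) = 3802332.764 / 1000 ≈ 3802.3 kW (5 s.f.)

3802.3 kW


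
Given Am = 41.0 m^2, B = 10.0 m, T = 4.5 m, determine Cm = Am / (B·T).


Formula: Cm = Am / (B * T)
Step 1 — B * T = 10.0 * 4.5 = 45.0 m^2
Step 2 — Cm = 41.0 / 45.0 ≈ 0.91111 (5 s.f.)

0.91111


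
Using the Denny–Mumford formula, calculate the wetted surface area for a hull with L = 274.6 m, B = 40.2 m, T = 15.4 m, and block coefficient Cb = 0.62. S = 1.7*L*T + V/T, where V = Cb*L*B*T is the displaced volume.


Formula: S = 1.7*L*T + V/T with V = Cb*L*B*T, i.e. S = L * (1.7*T + Cb*B)
Step 1 — 1.7*T = 1.7 * 15.4 = 26.18 m
Step 2 — Cb*B = 0.62 * 40.2 = 24.924 m
Step 3 — 1.7*T + Cb*B = 26.18 + 24.924 = 51.104 m
Step 4 — S = 274.6 * 51.104 ≈ 14033 m^2 (5 s.f.)

14033 m^2


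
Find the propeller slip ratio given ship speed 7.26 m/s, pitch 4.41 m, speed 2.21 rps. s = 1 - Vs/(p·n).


Formula: s = 1 - Vs / (p * n)
Step 1 — p * n = 4.41 * 2.21 = 9.7461
Step 2 — Vs / (p*n) = 7.26 / 9.7461 = 0.744913 (6 d.p.)
Step 3 — s = 1 - 0.744913 = 0.255087

0.255087


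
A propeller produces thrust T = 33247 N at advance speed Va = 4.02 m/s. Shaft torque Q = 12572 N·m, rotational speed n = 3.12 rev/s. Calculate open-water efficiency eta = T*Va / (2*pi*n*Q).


Formula: eta = T * Va / (2 * pi * n * Q)
Step 1 — numerator = T * Va = 33247 * 4.02 = 133652.94
Step 2 — 2 * pi * n = 2 * pi * 3.12 = 19.603538
Step 3 — denominator = 19.603538 * 12572 = 246455.68
Step 4 — eta = 133652.94 / 246455.68 ≈ 0.54230 (5 s.f.)

0.54230


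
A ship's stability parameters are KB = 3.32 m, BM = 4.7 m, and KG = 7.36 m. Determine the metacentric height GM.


Formula: GM = KB + BM - KG
Step 1 — KM = KB + BM = 3.32 + 4.7 = 8.02 m
Step 2 — GM = KM - KG = 8.02 - 7.36 = 0.66 m

0.66 m


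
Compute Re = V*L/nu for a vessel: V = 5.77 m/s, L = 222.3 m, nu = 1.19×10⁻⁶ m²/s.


Formula: Re = V * L / nu
Step 1 — V * L = 5.77 * 222.3 = 1282.671 m^2/s
Step 2 — Re = 1282.671 / 1.19e-6 = 1.08e+09

1.08e+09


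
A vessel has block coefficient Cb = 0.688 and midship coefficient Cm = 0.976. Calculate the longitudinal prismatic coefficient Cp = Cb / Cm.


Formula: Cp = Cb / Cm
Substituting: Cp = 0.688 / 0.976
Result: Cp ≈ 0.70492 (5 s.f.)

0.70492


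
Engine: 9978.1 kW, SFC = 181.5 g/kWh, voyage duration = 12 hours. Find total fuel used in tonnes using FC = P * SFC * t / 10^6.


Formula: FC (tonnes) = P * SFC * t / 1,000,000
Step 1 — P * SFC * t = 9978.1 * 181.5 * 12 = 21732301.8 g
Step 2 — FC (tonnes) = 21732301.8 / 1,000,000 ≈ 21.732 tonnes (5 s.f.)

21.732 tonnes


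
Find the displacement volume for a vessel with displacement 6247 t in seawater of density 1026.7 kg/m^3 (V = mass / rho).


Formula: V = mass / rho
Step 1 — convert tonnes to kg: 6247 t * 1000 = 6247000 kg
Step 2 — V = 6247000 / 1026.7 ≈ 6084.5 m^3 (5 s.f.)

6084.5 m^3


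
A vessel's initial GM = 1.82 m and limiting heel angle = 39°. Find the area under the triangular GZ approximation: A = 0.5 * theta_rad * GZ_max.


Formula: GZ_max = GM * sin(theta); Area = 0.5 * theta_rad * GZ_max
Step 1 — GZ_max = 1.82 * sin(39°) = 1.82 * 0.62932 = 1.145362 m
Step 2 — theta_rad = 39 * pi/180 = 0.680678 rad
Step 3 — Area = 0.5 * 0.680678 * 1.145362 ≈ 0.38981 m·rad (5 s.f.)

0.38981 m·rad


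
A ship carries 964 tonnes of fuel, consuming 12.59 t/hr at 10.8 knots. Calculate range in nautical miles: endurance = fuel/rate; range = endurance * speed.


Formula: endurance = fuel / rate; range = endurance * speed
Step 1 — endurance = 964 / 12.59 = 76.5687 hours
Step 2 — range = 76.5687 * 10.8 ≈ 826.94 nautical miles (5 s.f.)

826.94 NM


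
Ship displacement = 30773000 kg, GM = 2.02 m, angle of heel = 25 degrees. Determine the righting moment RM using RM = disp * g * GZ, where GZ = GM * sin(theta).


Formula: GZ = GM * sin(theta); RM = disp * g * GZ
Step 1 — GZ = 2.02 * sin(25°) = 2.02 * 0.422618 = 0.853688 m
Step 2 — RM = 30773000 * 9.81 * 0.853688 ≈ 257710000 N·m (5 s.f.)

257710000 N·m


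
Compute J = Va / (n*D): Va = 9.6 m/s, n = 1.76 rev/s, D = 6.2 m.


Formula: J = Va / (n * D)
Step 1 — n * D = 1.76 * 6.2 = 10.912
Step 2 — J = 9.6 / 10.912 ≈ 0.87977 (5 s.f.)

0.87977


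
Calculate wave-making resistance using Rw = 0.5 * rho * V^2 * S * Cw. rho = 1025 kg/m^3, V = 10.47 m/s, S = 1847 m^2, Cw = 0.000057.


Formula: Rw = 0.5 * rho * V^2 * S * Cw
Step 1 — V^2 = 10.47^2 = 109.6209
Step 2 — 0.5 * rho * V^2 = 0.5 * 1025 * 109.6209 = 56180.71125
Step 3 — Rw = 56180.71125 * 1847 * 0.000057 ≈ 5914.6 N (5 s.f.)

5914.6 N


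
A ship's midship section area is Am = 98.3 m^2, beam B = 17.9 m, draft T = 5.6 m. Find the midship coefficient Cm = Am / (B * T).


Formula: Cm = Am / (B * T)
Step 1 — B * T = 17.9 * 5.6 = 100.24 m^2
Step 2 — Cm = 98.3 / 100.24 ≈ 0.98065 (5 s.f.)

0.98065


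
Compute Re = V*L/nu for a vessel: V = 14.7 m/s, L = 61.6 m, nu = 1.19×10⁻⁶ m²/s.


Formula: Re = V * L / nu
Step 1 — V * L = 14.7 * 61.6 = 905.52 m^2/s
Step 2 — Re = 905.52 / 1.19e-6 = 7.61e+08

7.61e+08


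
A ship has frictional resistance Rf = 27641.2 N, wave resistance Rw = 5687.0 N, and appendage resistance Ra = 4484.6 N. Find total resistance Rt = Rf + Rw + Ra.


Formula: Rt = Rf + Rw + Ra
Substituting: Rt = 27641.2 + 5687.0 + 4484.6
Result: Rt = 37812.8 N

37812.8 N


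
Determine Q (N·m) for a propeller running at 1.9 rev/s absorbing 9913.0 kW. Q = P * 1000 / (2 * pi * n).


Formula: Q = P_W / (2 * pi * n)
Step 1 — P_W = 9913.0 kW * 1000 = 9913000.0 W
Step 2 — 2 * pi * n = 2 * pi * 1.9 = 11.938052
Step 3 — Q = 9913000.0 / 11.938052 ≈ 830370 N·m (5 s.f.)

830370 N·m


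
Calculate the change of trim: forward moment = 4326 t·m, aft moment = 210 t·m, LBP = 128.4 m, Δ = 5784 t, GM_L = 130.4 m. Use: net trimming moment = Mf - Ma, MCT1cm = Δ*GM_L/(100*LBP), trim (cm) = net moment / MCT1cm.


Formula: net trimming moment = Mf - Ma; MCT1cm = Δ*GM_L/(100*LBP); trim = net moment / MCT1cm
Step 1 — net trimming moment = 4326 - 210 = 4116 t·m
Step 2 — MCT1cm = 5784 * 130.4 / (100 * 128.4) = 58.7409 t·m/cm
Step 3 — trim = 4116 / 58.7409 ≈ 70.070 cm (5 s.f.)

70.070 cm


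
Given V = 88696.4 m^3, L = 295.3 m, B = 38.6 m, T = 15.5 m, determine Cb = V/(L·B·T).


Formula: Cb = V / (L * B * T)
Step 1 — L * B * T = 295.3 * 38.6 * 15.5 = 176677.99 m^3
Step 2 — Cb = 88696.4 / 176677.99 ≈ 0.50202 (5 s.f.)

0.50202


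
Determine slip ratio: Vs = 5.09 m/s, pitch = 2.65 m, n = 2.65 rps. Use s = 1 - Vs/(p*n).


Formula: s = 1 - Vs / (p * n)
Step 1 — p * n = 2.65 * 2.65 = 7.0225
Step 2 — Vs / (p*n) = 5.09 / 7.0225 = 0.724813 (6 d.p.)
Step 3 — s = 1 - 0.724813 = 0.275187

0.275187


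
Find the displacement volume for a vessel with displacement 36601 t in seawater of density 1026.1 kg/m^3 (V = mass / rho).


Formula: V = mass / rho
Step 1 — convert tonnes to kg: 36601 t * 1000 = 36601000 kg
Step 2 — V = 36601000 / 1026.1 ≈ 35670 m^3 (5 s.f.)

35670 m^3


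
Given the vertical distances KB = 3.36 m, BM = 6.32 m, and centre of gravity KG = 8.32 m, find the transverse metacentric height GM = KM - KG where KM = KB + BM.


Formula: GM = KB + BM - KG
Step 1 — KM = KB + BM = 3.36 + 6.32 = 9.68 m
Step 2 — GM = KM - KG = 9.68 - 8.32 = 1.36 m

1.36 m


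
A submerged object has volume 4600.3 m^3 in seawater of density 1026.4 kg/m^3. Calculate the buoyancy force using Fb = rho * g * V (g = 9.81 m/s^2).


Formula: Fb = rho * g * V
Substituting: Fb = 1026.4 * 9.81 * 4600.3
Intermediate: 1026.4 * 9.81 = 10068.984
Result: Fb = 10068.984 * 4600.3 ≈ 46320000 N (5 s.f.)

46320000 N


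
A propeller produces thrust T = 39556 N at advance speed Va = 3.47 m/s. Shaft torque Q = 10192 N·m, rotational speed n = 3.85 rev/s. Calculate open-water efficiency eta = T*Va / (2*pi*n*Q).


Formula: eta = T * Va / (2 * pi * n * Q)
Step 1 — numerator = T * Va = 39556 * 3.47 = 137259.32
Step 2 — 2 * pi * n = 2 * pi * 3.85 = 24.190263
Step 3 — denominator = 24.190263 * 10192 = 246547.16
Step 4 — eta = 137259.32 / 246547.16 ≈ 0.55673 (5 s.f.)

0.55673


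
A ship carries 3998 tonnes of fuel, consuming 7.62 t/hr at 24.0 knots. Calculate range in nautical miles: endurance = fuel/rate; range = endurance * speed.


Formula: endurance = fuel / rate; range = endurance * speed
Step 1 — endurance = 3998 / 7.62 = 524.6719 hours
Step 2 — range = 524.6719 * 24.0 ≈ 12592 nautical miles (5 s.f.)

12592 NM


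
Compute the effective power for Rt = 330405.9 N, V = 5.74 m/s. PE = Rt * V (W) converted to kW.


Formula: PE = Rt * V / 1000 (kW)
Step 1 — PE (W) = 330405.9 * 5.74 = 1896529.866 W
Step 2 — PE (kW) = 1896529.866 / 1000 ≈ 1896.5 kW (5 s.f.)

1896.5 kW


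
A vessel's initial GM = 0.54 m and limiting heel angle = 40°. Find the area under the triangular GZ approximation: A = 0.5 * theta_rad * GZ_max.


Formula: GZ_max = GM * sin(theta); Area = 0.5 * theta_rad * GZ_max
Step 1 — GZ_max = 0.54 * sin(40°) = 0.54 * 0.642788 = 0.347106 m
Step 2 — theta_rad = 40 * pi/180 = 0.698132 rad
Step 3 — Area = 0.5 * 0.698132 * 0.347106 ≈ 0.12116 m·rad (5 s.f.)

0.12116 m·rad


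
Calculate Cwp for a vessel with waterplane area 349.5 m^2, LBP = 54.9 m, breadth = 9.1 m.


Formula: Cwp = Aw / (L * B)
Step 1 — L * B = 54.9 * 9.1 = 499.59 m^2
Step 2 — Cwp = 349.5 / 499.59 ≈ 0.69957 (5 s.f.)

0.69957


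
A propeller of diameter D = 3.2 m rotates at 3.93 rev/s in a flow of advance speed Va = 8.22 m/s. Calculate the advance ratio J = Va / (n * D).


Formula: J = Va / (n * D)
Step 1 — n * D = 3.93 * 3.2 = 12.576
Step 2 — J = 8.22 / 12.576 ≈ 0.65363 (5 s.f.)

0.65363


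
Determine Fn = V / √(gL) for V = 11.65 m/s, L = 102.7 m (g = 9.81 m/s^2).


Formula: Fn = V / sqrt(g * L)
Step 1 — g * L = 9.81 * 102.7 = 1007.487
Step 2 — sqrt(g * L) = sqrt(1007.487) = 31.740936
Step 3 — Fn = 11.65 / 31.740936 ≈ 0.36703 (5 s.f.)

0.36703


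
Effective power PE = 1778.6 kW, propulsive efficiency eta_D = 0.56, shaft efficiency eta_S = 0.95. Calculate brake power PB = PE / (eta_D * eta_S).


Formula: PB = PE / (eta_D * eta_S)
Step 1 — combined efficiency = eta_D * eta_S = 0.56 * 0.95 = 0.532
Step 2 — PB = 1778.6 / 0.532 ≈ 3343.2 kW (5 s.f.)

3343.2 kW


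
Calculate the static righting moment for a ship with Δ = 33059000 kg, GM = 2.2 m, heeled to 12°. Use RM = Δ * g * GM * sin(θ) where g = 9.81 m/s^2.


Formula: GZ = GM * sin(theta); RM = disp * g * GZ
Step 1 — GZ = 2.2 * sin(12°) = 2.2 * 0.207912 = 0.457406 m
Step 2 — RM = 33059000 * 9.81 * 0.457406 ≈ 148340000 N·m (5 s.f.)

148340000 N·m


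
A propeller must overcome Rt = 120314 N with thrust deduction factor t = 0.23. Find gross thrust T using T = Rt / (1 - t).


Formula: T = Rt / (1 - t)
Step 1 — (1 - t) = 1 - 0.23 = 0.77
Step 2 — T = 120314 / 0.77 ≈ 156250 N (5 s.f.)

156250 N


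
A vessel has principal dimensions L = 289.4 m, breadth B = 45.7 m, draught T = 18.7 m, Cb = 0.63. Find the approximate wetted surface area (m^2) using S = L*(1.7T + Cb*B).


Formula: S = 1.7*L*T + V/T with V = Cb*L*B*T, i.e. S = L * (1.7*T + Cb*B)
Step 1 — 1.7*T = 1.7 * 18.7 = 31.79 m
Step 2 — Cb*B = 0.63 * 45.7 = 28.791 m
Step 3 — 1.7*T + Cb*B = 31.79 + 28.791 = 60.581 m
Step 4 — S = 289.4 * 60.581 ≈ 17532 m^2 (5 s.f.)

17532 m^2


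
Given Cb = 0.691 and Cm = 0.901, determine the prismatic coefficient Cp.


Formula: Cp = Cb / Cm
Substituting: Cp = 0.691 / 0.901
Result: Cp ≈ 0.76693 (5 s.f.)

0.76693


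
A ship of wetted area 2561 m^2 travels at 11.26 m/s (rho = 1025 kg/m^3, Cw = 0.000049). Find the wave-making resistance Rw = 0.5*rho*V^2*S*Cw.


Formula: Rw = 0.5 * rho * V^2 * S * Cw
Step 1 — V^2 = 11.26^2 = 126.7876
Step 2 — 0.5 * rho * V^2 = 0.5 * 1025 * 126.7876 = 64978.645
Step 3 — Rw = 64978.645 * 2561 * 0.000049 ≈ 8154.1 N (5 s.f.)

8154.1 N


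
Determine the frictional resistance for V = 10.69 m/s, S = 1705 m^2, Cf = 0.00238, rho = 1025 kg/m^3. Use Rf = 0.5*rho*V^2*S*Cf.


Formula: Rf = 0.5 * rho * V^2 * S * Cf
Step 1 — V^2 = 10.69^2 = 114.2761
Step 2 — 0.5 * rho * V^2 = 0.5 * 1025 * 114.2761 = 58566.50125
Step 3 — Rf = 58566.50125 * 1705 * 0.00238 ≈ 237660 N (5 s.f.)

237660 N


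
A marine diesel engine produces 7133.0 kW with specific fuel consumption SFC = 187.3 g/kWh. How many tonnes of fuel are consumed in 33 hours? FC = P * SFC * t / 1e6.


Formula: FC (tonnes) = P * SFC * t / 1,000,000
Step 1 — P * SFC * t = 7133.0 * 187.3 * 33 = 44088359.7 g
Step 2 — FC (tonnes) = 44088359.7 / 1,000,000 ≈ 44.088 tonnes (5 s.f.)

44.088 tonnes


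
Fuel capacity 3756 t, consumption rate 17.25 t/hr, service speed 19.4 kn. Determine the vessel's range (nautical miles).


Formula: endurance = fuel / rate; range = endurance * speed
Step 1 — endurance = 3756 / 17.25 = 217.7391 hours
Step 2 — range = 217.7391 * 19.4 ≈ 4224.1 nautical miles (5 s.f.)

4224.1 NM


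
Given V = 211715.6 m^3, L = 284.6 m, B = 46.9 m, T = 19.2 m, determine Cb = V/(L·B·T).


Formula: Cb = V / (L * B * T)
Step 1 — L * B * T = 284.6 * 46.9 * 19.2 = 256276.608 m^3
Step 2 — Cb = 211715.6 / 256276.608 ≈ 0.82612 (5 s.f.)

0.82612


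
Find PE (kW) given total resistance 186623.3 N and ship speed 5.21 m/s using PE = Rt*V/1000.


Formula: PE = Rt * V / 1000 (kW)
Step 1 — PE (W) = 186623.3 * 5.21 = 972307.393 W
Step 2 — PE (kW) = 972307.393 / 1000 ≈ 972.31 kW (5 s.f.)

972.31 kW


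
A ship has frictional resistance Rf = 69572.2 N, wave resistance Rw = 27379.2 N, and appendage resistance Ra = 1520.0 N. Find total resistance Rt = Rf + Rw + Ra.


Formula: Rt = Rf + Rw + Ra
Substituting: Rt = 69572.2 + 27379.2 + 1520.0
Result: Rt = 98471.4 N

98471.4 N


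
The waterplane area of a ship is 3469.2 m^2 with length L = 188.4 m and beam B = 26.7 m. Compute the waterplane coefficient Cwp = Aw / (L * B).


Formula: Cwp = Aw / (L * B)
Step 1 — L * B = 188.4 * 26.7 = 5030.28 m^2
Step 2 — Cwp = 3469.2 / 5030.28 ≈ 0.68966 (5 s.f.)

0.68966


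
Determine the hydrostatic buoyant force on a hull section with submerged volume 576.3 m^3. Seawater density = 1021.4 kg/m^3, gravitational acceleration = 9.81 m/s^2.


Formula: Fb = rho * g * V
Substituting: Fb = 1021.4 * 9.81 * 576.3
Intermediate: 1021.4 * 9.81 = 10019.934
Result: Fb = 10019.934 * 576.3 ≈ 5774500 N (5 s.f.)

5774500 N


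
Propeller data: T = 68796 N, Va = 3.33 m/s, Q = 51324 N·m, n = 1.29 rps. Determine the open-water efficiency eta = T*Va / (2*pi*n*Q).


Formula: eta = T * Va / (2 * pi * n * Q)
Step 1 — numerator = T * Va = 68796 * 3.33 = 229090.68
Step 2 — 2 * pi * n = 2 * pi * 1.29 = 8.105309
Step 3 — denominator = 8.105309 * 51324 = 415996.88
Step 4 — eta = 229090.68 / 415996.88 ≈ 0.55070 (5 s.f.)

0.55070


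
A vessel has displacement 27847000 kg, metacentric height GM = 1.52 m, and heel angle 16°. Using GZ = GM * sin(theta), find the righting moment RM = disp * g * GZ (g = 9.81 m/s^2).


Formula: GZ = GM * sin(theta); RM = disp * g * GZ
Step 1 — GZ = 1.52 * sin(16°) = 1.52 * 0.275637 = 0.418968 m
Step 2 — RM = 27847000 * 9.81 * 0.418968 ≈ 114450000 N·m (5 s.f.)

114450000 N·m


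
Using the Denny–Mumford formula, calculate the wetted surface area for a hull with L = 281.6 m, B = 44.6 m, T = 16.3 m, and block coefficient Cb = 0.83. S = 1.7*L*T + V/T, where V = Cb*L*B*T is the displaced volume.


Formula: S = 1.7*L*T + V/T with V = Cb*L*B*T, i.e. S = L * (1.7*T + Cb*B)
Step 1 — 1.7*T = 1.7 * 16.3 = 27.71 m
Step 2 — Cb*B = 0.83 * 44.6 = 37.018 m
Step 3 — 1.7*T + Cb*B = 27.71 + 37.018 = 64.728 m
Step 4 — S = 281.6 * 64.728 ≈ 18227 m^2 (5 s.f.)

18227 m^2


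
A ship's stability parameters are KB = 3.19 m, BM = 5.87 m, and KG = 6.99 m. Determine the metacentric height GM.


Formula: GM = KB + BM - KG
Step 1 — KM = KB + BM = 3.19 + 5.87 = 9.06 m
Step 2 — GM = KM - KG = 9.06 - 6.99 = 2.07 m

2.07 m


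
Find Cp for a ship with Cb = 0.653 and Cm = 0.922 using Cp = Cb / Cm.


Formula: Cp = Cb / Cm
Substituting: Cp = 0.653 / 0.922
Result: Cp ≈ 0.70824 (5 s.f.)

0.70824


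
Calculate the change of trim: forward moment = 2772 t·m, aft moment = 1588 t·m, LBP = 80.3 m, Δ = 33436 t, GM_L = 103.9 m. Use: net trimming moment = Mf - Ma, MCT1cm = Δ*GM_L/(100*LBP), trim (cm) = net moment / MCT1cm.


Formula: net trimming moment = Mf - Ma; MCT1cm = Δ*GM_L/(100*LBP); trim = net moment / MCT1cm
Step 1 — net trimming moment = 2772 - 1588 = 1184 t·m
Step 2 — MCT1cm = 33436 * 103.9 / (100 * 80.3) = 432.6277 t·m/cm
Step 3 — trim = 1184 / 432.6277 ≈ 2.7368 cm (5 s.f.)

2.7368 cm


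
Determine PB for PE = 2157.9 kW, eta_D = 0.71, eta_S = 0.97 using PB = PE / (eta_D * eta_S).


Formula: PB = PE / (eta_D * eta_S)
Step 1 — combined efficiency = eta_D * eta_S = 0.71 * 0.97 = 0.6887
Step 2 — PB = 2157.9 / 0.6887 ≈ 3133.3 kW (5 s.f.)

3133.3 kW


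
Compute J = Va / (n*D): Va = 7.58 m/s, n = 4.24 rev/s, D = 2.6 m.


Formula: J = Va / (n * D)
Step 1 — n * D = 4.24 * 2.6 = 11.024
Step 2 — J = 7.58 / 11.024 ≈ 0.68759 (5 s.f.)

0.68759


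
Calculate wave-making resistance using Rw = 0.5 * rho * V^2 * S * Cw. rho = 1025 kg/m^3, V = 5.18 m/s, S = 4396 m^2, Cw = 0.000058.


Formula: Rw = 0.5 * rho * V^2 * S * Cw
Step 1 — V^2 = 5.18^2 = 26.8324
Step 2 — 0.5 * rho * V^2 = 0.5 * 1025 * 26.8324 = 13751.605
Step 3 — Rw = 13751.605 * 4396 * 0.000058 ≈ 3506.2 N (5 s.f.)

3506.2 N


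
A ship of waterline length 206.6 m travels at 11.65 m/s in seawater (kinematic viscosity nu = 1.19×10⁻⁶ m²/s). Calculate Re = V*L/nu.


Formula: Re = V * L / nu
Step 1 — V * L = 11.65 * 206.6 = 2406.89 m^2/s
Step 2 — Re = 2406.89 / 1.19e-6 = 2.02e+09

2.02e+09


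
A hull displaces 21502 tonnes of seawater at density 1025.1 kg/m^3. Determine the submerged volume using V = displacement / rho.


Formula: V = mass / rho
Step 1 — convert tonnes to kg: 21502 t * 1000 = 21502000 kg
Step 2 — V = 21502000 / 1025.1 ≈ 20976 m^3 (5 s.f.)

20976 m^3


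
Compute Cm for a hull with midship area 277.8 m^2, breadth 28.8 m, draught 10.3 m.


Formula: Cm = Am / (B * T)
Step 1 — B * T = 28.8 * 10.3 = 296.64 m^2
Step 2 — Cm = 277.8 / 296.64 ≈ 0.93649 (5 s.f.)

0.93649


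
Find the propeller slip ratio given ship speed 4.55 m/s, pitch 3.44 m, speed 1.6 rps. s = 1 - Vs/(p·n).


Formula: s = 1 - Vs / (p * n)
Step 1 — p * n = 3.44 * 1.6 = 5.504
Step 2 — Vs / (p*n) = 4.55 / 5.504 = 0.826672 (6 d.p.)
Step 3 — s = 1 - 0.826672 = 0.173328

0.173328


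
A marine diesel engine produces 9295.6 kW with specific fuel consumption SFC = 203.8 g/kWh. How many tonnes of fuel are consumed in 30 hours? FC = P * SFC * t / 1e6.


Formula: FC (tonnes) = P * SFC * t / 1,000,000
Step 1 — P * SFC * t = 9295.6 * 203.8 * 30 = 56833298.4 g
Step 2 — FC (tonnes) = 56833298.4 / 1,000,000 ≈ 56.833 tonnes (5 s.f.)

56.833 tonnes


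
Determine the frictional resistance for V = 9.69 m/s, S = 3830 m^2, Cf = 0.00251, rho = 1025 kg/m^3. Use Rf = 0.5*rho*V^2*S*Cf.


Formula: Rf = 0.5 * rho * V^2 * S * Cf
Step 1 — V^2 = 9.69^2 = 93.8961
Step 2 — 0.5 * rho * V^2 = 0.5 * 1025 * 93.8961 = 48121.75125
Step 3 — Rf = 48121.75125 * 3830 * 0.00251 ≈ 462610 N (5 s.f.)

462610 N


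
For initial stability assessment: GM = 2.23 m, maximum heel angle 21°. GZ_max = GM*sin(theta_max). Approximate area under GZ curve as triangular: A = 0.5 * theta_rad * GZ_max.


Formula: GZ_max = GM * sin(theta); Area = 0.5 * theta_rad * GZ_max
Step 1 — GZ_max = 2.23 * sin(21°) = 2.23 * 0.358368 = 0.799161 m
Step 2 — theta_rad = 21 * pi/180 = 0.366519 rad
Step 3 — Area = 0.5 * 0.366519 * 0.799161 ≈ 0.14645 m·rad (5 s.f.)

0.14645 m·rad


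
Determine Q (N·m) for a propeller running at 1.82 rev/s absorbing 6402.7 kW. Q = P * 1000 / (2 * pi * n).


Formula: Q = P_W / (2 * pi * n)
Step 1 — P_W = 6402.7 kW * 1000 = 6402700.0 W
Step 2 — 2 * pi * n = 2 * pi * 1.82 = 11.435397
Step 3 — Q = 6402700.0 / 11.435397 ≈ 559900 N·m (5 s.f.)

559900 N·m


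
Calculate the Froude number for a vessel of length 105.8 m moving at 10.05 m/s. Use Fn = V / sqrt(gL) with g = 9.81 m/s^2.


Formula: Fn = V / sqrt(g * L)
Step 1 — g * L = 9.81 * 105.8 = 1037.898
Step 2 — sqrt(g * L) = sqrt(1037.898) = 32.216424
Step 3 — Fn = 10.05 / 32.216424 ≈ 0.31195 (5 s.f.)

0.31195


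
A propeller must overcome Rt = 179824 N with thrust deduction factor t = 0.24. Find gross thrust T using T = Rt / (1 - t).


Formula: T = Rt / (1 - t)
Step 1 — (1 - t) = 1 - 0.24 = 0.76
Step 2 — T = 179824 / 0.76 ≈ 236610 N (5 s.f.)

236610 N


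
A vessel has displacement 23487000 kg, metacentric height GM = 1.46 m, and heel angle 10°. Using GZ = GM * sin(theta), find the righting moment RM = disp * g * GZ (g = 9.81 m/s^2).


Formula: GZ = GM * sin(theta); RM = disp * g * GZ
Step 1 — GZ = 1.46 * sin(10°) = 1.46 * 0.173648 = 0.253526 m
Step 2 — RM = 23487000 * 9.81 * 0.253526 ≈ 58414000 N·m (5 s.f.)

58414000 N·m


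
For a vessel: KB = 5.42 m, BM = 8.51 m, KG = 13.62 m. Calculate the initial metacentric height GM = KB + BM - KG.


Formula: GM = KB + BM - KG
Step 1 — KM = KB + BM = 5.42 + 8.51 = 13.93 m
Step 2 — GM = KM - KG = 13.93 - 13.62 = 0.31 m

0.31 m


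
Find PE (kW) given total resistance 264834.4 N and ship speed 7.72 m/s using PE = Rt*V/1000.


Formula: PE = Rt * V / 1000 (kW)
Step 1 — PE (W) = 264834.4 * 7.72 = 2044521.568 W
Step 2 — PE (kW) = 2044521.568 / 1000 ≈ 2044.5 kW (5 s.f.)

2044.5 kW


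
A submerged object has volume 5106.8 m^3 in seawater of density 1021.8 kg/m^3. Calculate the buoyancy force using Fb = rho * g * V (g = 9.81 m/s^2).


Formula: Fb = rho * g * V
Substituting: Fb = 1021.8 * 9.81 * 5106.8
Intermediate: 1021.8 * 9.81 = 10023.858
Result: Fb = 10023.858 * 5106.8 ≈ 51190000 N (5 s.f.)

51190000 N


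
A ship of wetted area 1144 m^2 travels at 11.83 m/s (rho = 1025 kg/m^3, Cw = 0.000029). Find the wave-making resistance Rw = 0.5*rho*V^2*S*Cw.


Formula: Rw = 0.5 * rho * V^2 * S * Cw
Step 1 — V^2 = 11.83^2 = 139.9489
Step 2 — 0.5 * rho * V^2 = 0.5 * 1025 * 139.9489 = 71723.81125
Step 3 — Rw = 71723.81125 * 1144 * 0.000029 ≈ 2379.5 N (5 s.f.)

2379.5 N


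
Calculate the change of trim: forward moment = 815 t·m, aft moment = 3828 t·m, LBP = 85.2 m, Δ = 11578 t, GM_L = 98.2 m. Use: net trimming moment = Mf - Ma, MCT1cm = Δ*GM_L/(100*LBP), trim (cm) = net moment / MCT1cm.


Formula: net trimming moment = Mf - Ma; MCT1cm = Δ*GM_L/(100*LBP); trim = net moment / MCT1cm
Step 1 — net trimming moment = 815 - 3828 = -3013 t·m
Step 2 — MCT1cm = 11578 * 98.2 / (100 * 85.2) = 133.446 t·m/cm
Step 3 — trim = -3013 / 133.446 ≈ -22.578 cm (5 s.f.)

-22.578 cm


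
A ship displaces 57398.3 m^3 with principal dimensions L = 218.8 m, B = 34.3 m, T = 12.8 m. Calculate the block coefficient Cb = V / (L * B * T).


Formula: Cb = V / (L * B * T)
Step 1 — L * B * T = 218.8 * 34.3 * 12.8 = 96061.952 m^3
Step 2 — Cb = 57398.3 / 96061.952 ≈ 0.59751 (5 s.f.)

0.59751


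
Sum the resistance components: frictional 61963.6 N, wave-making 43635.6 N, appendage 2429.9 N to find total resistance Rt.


Formula: Rt = Rf + Rw + Ra
Substituting: Rt = 61963.6 + 43635.6 + 2429.9
Result: Rt = 108029.1 N

108029.1 N


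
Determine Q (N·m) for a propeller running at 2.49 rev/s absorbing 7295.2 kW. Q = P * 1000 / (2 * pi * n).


Formula: Q = P_W / (2 * pi * n)
Step 1 — P_W = 7295.2 kW * 1000 = 7295200.0 W
Step 2 — 2 * pi * n = 2 * pi * 2.49 = 15.645131
Step 3 — Q = 7295200.0 / 15.645131 ≈ 466290 N·m (5 s.f.)

466290 N·m


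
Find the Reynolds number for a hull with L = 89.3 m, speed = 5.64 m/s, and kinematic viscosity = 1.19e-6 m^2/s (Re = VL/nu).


Formula: Re = V * L / nu
Step 1 — V * L = 5.64 * 89.3 = 503.652 m^2/s
Step 2 — Re = 503.652 / 1.19e-6 = 4.23e+08

4.23e+08


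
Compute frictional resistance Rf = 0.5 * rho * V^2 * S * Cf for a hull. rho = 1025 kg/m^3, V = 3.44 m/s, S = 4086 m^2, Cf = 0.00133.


Formula: Rf = 0.5 * rho * V^2 * S * Cf
Step 1 — V^2 = 3.44^2 = 11.8336
Step 2 — 0.5 * rho * V^2 = 0.5 * 1025 * 11.8336 = 6064.72
Step 3 — Rf = 6064.72 * 4086 * 0.00133 ≈ 32958 N (5 s.f.)

32958 N


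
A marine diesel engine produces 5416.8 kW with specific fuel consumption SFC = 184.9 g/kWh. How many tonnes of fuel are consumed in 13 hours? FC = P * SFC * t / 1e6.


Formula: FC (tonnes) = P * SFC * t / 1,000,000
Step 1 — P * SFC * t = 5416.8 * 184.9 * 13 = 13020362.16 g
Step 2 — FC (tonnes) = 13020362.16 / 1,000,000 ≈ 13.020 tonnes (5 s.f.)

13.020 tonnes


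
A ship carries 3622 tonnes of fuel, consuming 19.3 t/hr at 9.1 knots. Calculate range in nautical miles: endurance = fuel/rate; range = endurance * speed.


Formula: endurance = fuel / rate; range = endurance * speed
Step 1 — endurance = 3622 / 19.3 = 187.6684 hours
Step 2 — range = 187.6684 * 9.1 ≈ 1707.8 nautical miles (5 s.f.)

1707.8 NM


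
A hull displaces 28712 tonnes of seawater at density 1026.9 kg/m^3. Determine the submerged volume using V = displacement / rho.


Formula: V = mass / rho
Step 1 — convert tonnes to kg: 28712 t * 1000 = 28712000 kg
Step 2 — V = 28712000 / 1026.9 ≈ 27960 m^3 (5 s.f.)

27960 m^3


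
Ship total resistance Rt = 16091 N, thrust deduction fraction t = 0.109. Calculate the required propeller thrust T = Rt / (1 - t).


Formula: T = Rt / (1 - t)
Step 1 — (1 - t) = 1 - 0.109 = 0.891
Step 2 — T = 16091 / 0.891 ≈ 18059 N (5 s.f.)

18059 N


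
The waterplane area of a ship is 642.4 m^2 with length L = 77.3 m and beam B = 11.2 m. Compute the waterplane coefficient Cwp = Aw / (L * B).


Formula: Cwp = Aw / (L * B)
Step 1 — L * B = 77.3 * 11.2 = 865.76 m^2
Step 2 — Cwp = 642.4 / 865.76 ≈ 0.74201 (5 s.f.)

0.74201


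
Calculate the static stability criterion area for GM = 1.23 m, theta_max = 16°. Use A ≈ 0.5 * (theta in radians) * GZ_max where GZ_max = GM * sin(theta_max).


Formula: GZ_max = GM * sin(theta); Area = 0.5 * theta_rad * GZ_max
Step 1 — GZ_max = 1.23 * sin(16°) = 1.23 * 0.275637 = 0.339034 m
Step 2 — theta_rad = 16 * pi/180 = 0.279253 rad
Step 3 — Area = 0.5 * 0.279253 * 0.339034 ≈ 0.047338 m·rad (5 s.f.)

0.047338 m·rad
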